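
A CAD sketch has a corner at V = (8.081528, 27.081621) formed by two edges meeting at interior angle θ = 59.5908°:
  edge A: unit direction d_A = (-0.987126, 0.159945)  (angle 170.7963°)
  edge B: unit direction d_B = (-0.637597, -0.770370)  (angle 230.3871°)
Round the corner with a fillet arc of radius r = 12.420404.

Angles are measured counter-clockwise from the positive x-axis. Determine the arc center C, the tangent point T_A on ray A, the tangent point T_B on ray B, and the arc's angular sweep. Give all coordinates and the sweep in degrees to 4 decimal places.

center=(-15.3171,18.2905) T_A=(-13.3305,30.5510) T_B=(-5.7488,10.3713) sweep=120.4092

bisector direction at 200.5917° = (-0.936110,-0.351706)
center distance |VC| = r/sin(θ/2) = 12.420404/sin(29.7954°) = 24.995566
C = V + |VC|·bis = (-15.3171,18.2905)
T_A = V + ((C−V)·d_A)·d_A = V + 21.6913·d_A = (-13.3305,30.5510)
T_B = V + ((C−V)·d_B)·d_B = V + 21.6913·d_B = (-5.7488,10.3713)
sweep = 180° − θ = 120.4092°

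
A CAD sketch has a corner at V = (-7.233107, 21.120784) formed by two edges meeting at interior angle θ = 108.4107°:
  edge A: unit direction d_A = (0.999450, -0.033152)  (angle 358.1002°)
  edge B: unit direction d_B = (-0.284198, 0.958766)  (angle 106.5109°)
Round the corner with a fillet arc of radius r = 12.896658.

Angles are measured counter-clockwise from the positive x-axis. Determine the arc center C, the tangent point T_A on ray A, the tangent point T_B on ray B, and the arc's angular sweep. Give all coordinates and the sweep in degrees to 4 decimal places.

bisector direction at 52.3056° = (0.611450,0.791283)
center distance |VC| = r/sin(θ/2) = 12.896658/sin(54.2054°) = 15.899846
C = V + |VC|·bis = (2.4889,33.7021)
T_A = V + ((C−V)·d_A)·d_A = V + 9.2995·d_A = (2.0613,20.8125)
T_B = V + ((C−V)·d_B)·d_B = V + 9.2995·d_B = (-9.8760,30.0369)
sweep = 180° − θ = 71.5893°

center=(2.4889,33.7021) T_A=(2.0613,20.8125) T_B=(-9.8760,30.0369) sweep=71.5893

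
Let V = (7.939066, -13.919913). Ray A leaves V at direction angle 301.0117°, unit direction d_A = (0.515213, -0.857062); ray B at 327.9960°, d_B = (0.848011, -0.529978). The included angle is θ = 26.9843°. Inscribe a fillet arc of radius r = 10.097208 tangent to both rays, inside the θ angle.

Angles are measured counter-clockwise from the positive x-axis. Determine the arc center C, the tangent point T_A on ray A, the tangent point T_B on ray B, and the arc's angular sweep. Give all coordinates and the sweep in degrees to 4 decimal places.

center=(38.2749,-44.7857) T_A=(29.6209,-49.9879) T_B=(43.6262,-36.2232) sweep=153.0157

bisector direction at 314.5038° = (0.700957,-0.713203)
center distance |VC| = r/sin(θ/2) = 10.097208/sin(13.4922°) = 43.277680
C = V + |VC|·bis = (38.2749,-44.7857)
T_A = V + ((C−V)·d_A)·d_A = V + 42.0833·d_A = (29.6209,-49.9879)
T_B = V + ((C−V)·d_B)·d_B = V + 42.0833·d_B = (43.6262,-36.2232)
sweep = 180° − θ = 153.0157°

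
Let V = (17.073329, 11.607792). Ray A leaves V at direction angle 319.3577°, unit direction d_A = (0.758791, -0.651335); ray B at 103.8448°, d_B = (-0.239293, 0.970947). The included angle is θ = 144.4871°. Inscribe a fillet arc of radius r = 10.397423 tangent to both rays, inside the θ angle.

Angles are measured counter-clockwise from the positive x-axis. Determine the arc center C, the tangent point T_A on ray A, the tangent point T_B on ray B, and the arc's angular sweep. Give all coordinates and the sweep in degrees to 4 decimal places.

bisector direction at 31.6013° = (0.851716,0.524004)
center distance |VC| = r/sin(θ/2) = 10.397423/sin(72.2435°) = 10.917517
C = V + |VC|·bis = (26.3719,17.3286)
T_A = V + ((C−V)·d_A)·d_A = V + 3.3295·d_A = (19.5997,9.4392)
T_B = V + ((C−V)·d_B)·d_B = V + 3.3295·d_B = (16.2766,14.8406)
sweep = 180° − θ = 35.5129°

center=(26.3719,17.3286) T_A=(19.5997,9.4392) T_B=(16.2766,14.8406) sweep=35.5129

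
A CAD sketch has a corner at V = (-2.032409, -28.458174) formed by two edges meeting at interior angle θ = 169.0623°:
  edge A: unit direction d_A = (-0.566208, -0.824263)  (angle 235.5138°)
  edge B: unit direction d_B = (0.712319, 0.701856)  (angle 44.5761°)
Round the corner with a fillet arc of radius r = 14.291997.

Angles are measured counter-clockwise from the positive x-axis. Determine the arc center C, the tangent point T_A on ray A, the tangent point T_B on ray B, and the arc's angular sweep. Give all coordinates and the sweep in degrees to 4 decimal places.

center=(8.9732,-37.6783) T_A=(-2.8072,-29.5860) T_B=(-1.0577,-27.4978) sweep=10.9377

bisector direction at 320.0450° = (0.766548,-0.642186)
center distance |VC| = r/sin(θ/2) = 14.291997/sin(84.5311°) = 14.357349
C = V + |VC|·bis = (8.9732,-37.6783)
T_A = V + ((C−V)·d_A)·d_A = V + 1.3683·d_A = (-2.8072,-29.5860)
T_B = V + ((C−V)·d_B)·d_B = V + 1.3683·d_B = (-1.0577,-27.4978)
sweep = 180° − θ = 10.9377°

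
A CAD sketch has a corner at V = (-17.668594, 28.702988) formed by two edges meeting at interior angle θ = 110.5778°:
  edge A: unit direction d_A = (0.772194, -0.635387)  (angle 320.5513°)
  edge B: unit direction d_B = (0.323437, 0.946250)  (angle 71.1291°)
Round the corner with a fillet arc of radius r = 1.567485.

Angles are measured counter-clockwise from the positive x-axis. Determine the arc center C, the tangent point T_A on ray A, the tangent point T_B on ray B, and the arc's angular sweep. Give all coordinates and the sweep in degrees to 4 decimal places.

bisector direction at 15.8402° = (0.962027,0.272955)
center distance |VC| = r/sin(θ/2) = 1.567485/sin(55.2889°) = 1.906838
C = V + |VC|·bis = (-15.8342,29.2235)
T_A = V + ((C−V)·d_A)·d_A = V + 1.0858·d_A = (-16.8301,28.0131)
T_B = V + ((C−V)·d_B)·d_B = V + 1.0858·d_B = (-17.3174,29.7305)
sweep = 180° − θ = 69.4222°

center=(-15.8342,29.2235) T_A=(-16.8301,28.0131) T_B=(-17.3174,29.7305) sweep=69.4222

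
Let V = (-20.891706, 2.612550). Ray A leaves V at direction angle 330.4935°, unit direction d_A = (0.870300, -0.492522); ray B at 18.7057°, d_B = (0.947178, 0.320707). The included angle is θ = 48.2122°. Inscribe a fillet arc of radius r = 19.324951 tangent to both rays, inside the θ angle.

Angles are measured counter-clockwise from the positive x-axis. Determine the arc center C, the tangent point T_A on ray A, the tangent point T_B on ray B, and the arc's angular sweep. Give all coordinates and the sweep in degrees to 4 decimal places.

bisector direction at 354.5996° = (0.995561,-0.094115)
center distance |VC| = r/sin(θ/2) = 19.324951/sin(24.1061°) = 47.315483
C = V + |VC|·bis = (26.2138,-1.8406)
T_A = V + ((C−V)·d_A)·d_A = V + 43.1891·d_A = (16.6958,-18.6591)
T_B = V + ((C−V)·d_B)·d_B = V + 43.1891·d_B = (20.0161,16.4636)
sweep = 180° − θ = 131.7878°

center=(26.2138,-1.8406) T_A=(16.6958,-18.6591) T_B=(20.0161,16.4636) sweep=131.7878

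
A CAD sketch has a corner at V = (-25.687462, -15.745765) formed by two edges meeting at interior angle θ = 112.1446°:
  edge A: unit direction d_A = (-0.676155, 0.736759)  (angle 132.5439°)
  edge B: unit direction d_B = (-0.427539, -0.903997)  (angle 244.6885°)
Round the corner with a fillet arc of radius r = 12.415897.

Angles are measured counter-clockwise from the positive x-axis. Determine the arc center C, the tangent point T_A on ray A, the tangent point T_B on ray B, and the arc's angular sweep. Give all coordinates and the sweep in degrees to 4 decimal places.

center=(-40.4821,-17.9875) T_A=(-31.3346,-9.5925) T_B=(-29.2582,-23.2958) sweep=67.8554

bisector direction at 188.6162° = (-0.988714,-0.149815)
center distance |VC| = r/sin(θ/2) = 12.415897/sin(56.0723°) = 14.963554
C = V + |VC|·bis = (-40.4821,-17.9875)
T_A = V + ((C−V)·d_A)·d_A = V + 8.3519·d_A = (-31.3346,-9.5925)
T_B = V + ((C−V)·d_B)·d_B = V + 8.3519·d_B = (-29.2582,-23.2958)
sweep = 180° − θ = 67.8554°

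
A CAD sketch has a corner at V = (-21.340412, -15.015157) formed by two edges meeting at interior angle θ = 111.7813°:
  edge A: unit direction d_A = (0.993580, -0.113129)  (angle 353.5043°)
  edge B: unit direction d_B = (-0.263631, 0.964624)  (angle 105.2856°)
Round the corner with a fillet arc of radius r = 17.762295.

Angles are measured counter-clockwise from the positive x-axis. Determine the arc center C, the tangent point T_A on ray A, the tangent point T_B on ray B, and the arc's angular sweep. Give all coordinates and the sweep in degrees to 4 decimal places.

center=(-7.3780,1.2721) T_A=(-9.3874,-16.3761) T_B=(-24.5119,-3.4105) sweep=68.2187

bisector direction at 49.3949° = (0.650841,0.759214)
center distance |VC| = r/sin(θ/2) = 17.762295/sin(55.8907°) = 21.452855
C = V + |VC|·bis = (-7.3780,1.2721)
T_A = V + ((C−V)·d_A)·d_A = V + 12.0302·d_A = (-9.3874,-16.3761)
T_B = V + ((C−V)·d_B)·d_B = V + 12.0302·d_B = (-24.5119,-3.4105)
sweep = 180° − θ = 68.2187°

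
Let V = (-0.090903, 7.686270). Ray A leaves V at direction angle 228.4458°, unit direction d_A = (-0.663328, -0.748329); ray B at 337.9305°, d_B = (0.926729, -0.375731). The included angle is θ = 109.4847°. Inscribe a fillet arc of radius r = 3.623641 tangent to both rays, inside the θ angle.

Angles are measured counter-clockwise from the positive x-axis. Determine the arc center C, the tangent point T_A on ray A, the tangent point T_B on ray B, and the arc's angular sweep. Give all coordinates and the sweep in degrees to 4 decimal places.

center=(0.9215,3.3656) T_A=(-1.7901,5.7693) T_B=(2.2831,6.7238) sweep=70.5153

bisector direction at 283.1882° = (0.228150,-0.973626)
center distance |VC| = r/sin(θ/2) = 3.623641/sin(54.7424°) = 4.437667
C = V + |VC|·bis = (0.9215,3.3656)
T_A = V + ((C−V)·d_A)·d_A = V + 2.5617·d_A = (-1.7901,5.7693)
T_B = V + ((C−V)·d_B)·d_B = V + 2.5617·d_B = (2.2831,6.7238)
sweep = 180° − θ = 70.5153°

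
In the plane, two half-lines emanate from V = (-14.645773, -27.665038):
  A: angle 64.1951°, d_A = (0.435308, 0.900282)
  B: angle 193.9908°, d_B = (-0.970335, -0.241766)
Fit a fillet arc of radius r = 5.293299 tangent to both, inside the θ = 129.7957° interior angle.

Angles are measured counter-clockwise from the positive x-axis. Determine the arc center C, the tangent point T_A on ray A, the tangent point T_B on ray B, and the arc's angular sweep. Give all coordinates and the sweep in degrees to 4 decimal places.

center=(-18.3318,-23.1283) T_A=(-13.5663,-25.4325) T_B=(-17.0520,-28.2646) sweep=50.2043

bisector direction at 129.0930° = (-0.630580,0.776124)
center distance |VC| = r/sin(θ/2) = 5.293299/sin(64.8979°) = 5.845378
C = V + |VC|·bis = (-18.3318,-23.1283)
T_A = V + ((C−V)·d_A)·d_A = V + 2.4798·d_A = (-13.5663,-25.4325)
T_B = V + ((C−V)·d_B)·d_B = V + 2.4798·d_B = (-17.0520,-28.2646)
sweep = 180° − θ = 50.2043°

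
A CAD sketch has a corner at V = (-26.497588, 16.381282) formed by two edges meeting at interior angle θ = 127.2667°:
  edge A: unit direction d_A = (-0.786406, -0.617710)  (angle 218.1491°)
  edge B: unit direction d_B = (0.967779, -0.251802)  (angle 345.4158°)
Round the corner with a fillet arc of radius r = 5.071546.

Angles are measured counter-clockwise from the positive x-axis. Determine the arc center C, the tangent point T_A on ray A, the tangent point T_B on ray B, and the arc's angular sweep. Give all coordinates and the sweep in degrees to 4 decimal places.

bisector direction at 281.7824° = (0.204196,-0.978930)
center distance |VC| = r/sin(θ/2) = 5.071546/sin(63.6334°) = 5.660394
C = V + |VC|·bis = (-25.3418,10.8402)
T_A = V + ((C−V)·d_A)·d_A = V + 2.5139·d_A = (-28.4745,14.8284)
T_B = V + ((C−V)·d_B)·d_B = V + 2.5139·d_B = (-24.0647,15.7483)
sweep = 180° − θ = 52.7333°

center=(-25.3418,10.8402) T_A=(-28.4745,14.8284) T_B=(-24.0647,15.7483) sweep=52.7333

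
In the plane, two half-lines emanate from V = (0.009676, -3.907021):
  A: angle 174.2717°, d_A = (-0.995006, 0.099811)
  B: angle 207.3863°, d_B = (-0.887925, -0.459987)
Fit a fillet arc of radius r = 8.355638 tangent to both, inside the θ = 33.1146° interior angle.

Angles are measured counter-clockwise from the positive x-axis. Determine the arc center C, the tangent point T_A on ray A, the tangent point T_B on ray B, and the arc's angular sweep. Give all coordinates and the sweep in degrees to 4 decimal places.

center=(-28.7889,-9.4157) T_A=(-27.9549,-1.1018) T_B=(-24.9454,-16.8349) sweep=146.8854

bisector direction at 190.8290° = (-0.982192,-0.187878)
center distance |VC| = r/sin(θ/2) = 8.355638/sin(16.5573°) = 29.320693
C = V + |VC|·bis = (-28.7889,-9.4157)
T_A = V + ((C−V)·d_A)·d_A = V + 28.1049·d_A = (-27.9549,-1.1018)
T_B = V + ((C−V)·d_B)·d_B = V + 28.1049·d_B = (-24.9454,-16.8349)
sweep = 180° − θ = 146.8854°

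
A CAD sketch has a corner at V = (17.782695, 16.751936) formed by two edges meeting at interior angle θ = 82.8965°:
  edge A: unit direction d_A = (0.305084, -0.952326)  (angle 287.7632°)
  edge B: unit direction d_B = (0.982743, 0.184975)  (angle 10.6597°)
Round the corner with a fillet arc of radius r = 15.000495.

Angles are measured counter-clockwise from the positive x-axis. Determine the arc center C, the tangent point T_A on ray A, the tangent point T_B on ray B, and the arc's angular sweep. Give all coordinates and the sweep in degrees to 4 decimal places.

center=(37.2502,5.1523) T_A=(22.9648,0.5759) T_B=(34.4754,19.8939) sweep=97.1035

bisector direction at 329.2115° = (0.859062,-0.511871)
center distance |VC| = r/sin(θ/2) = 15.000495/sin(41.4483°) = 22.661298
C = V + |VC|·bis = (37.2502,5.1523)
T_A = V + ((C−V)·d_A)·d_A = V + 16.9859·d_A = (22.9648,0.5759)
T_B = V + ((C−V)·d_B)·d_B = V + 16.9859·d_B = (34.4754,19.8939)
sweep = 180° − θ = 97.1035°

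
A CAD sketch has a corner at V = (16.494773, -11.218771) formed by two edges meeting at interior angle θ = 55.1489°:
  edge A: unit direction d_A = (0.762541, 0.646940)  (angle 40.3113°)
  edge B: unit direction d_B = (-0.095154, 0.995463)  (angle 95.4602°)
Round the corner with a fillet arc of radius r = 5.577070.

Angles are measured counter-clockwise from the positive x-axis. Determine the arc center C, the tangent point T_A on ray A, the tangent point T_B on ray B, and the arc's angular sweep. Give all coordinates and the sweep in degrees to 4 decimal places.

bisector direction at 67.8858° = (0.376455,0.926435)
center distance |VC| = r/sin(θ/2) = 5.577070/sin(27.5744°) = 12.048089
C = V + |VC|·bis = (21.0303,-0.0570)
T_A = V + ((C−V)·d_A)·d_A = V + 10.6795·d_A = (24.6384,-4.3097)
T_B = V + ((C−V)·d_B)·d_B = V + 10.6795·d_B = (15.4786,-0.5877)
sweep = 180° − θ = 124.8511°

center=(21.0303,-0.0570) T_A=(24.6384,-4.3097) T_B=(15.4786,-0.5877) sweep=124.8511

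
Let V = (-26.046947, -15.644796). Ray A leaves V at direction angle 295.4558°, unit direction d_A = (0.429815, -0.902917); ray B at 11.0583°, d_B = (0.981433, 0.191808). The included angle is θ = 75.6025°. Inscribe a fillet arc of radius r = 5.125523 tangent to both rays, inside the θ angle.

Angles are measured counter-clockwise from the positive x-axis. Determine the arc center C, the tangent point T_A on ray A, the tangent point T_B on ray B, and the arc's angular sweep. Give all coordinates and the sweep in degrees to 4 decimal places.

bisector direction at 333.2571° = (0.893034,-0.449989)
center distance |VC| = r/sin(θ/2) = 5.125523/sin(37.8013°) = 8.362408
C = V + |VC|·bis = (-18.5790,-19.4078)
T_A = V + ((C−V)·d_A)·d_A = V + 6.6075·d_A = (-23.2070,-21.6108)
T_B = V + ((C−V)·d_B)·d_B = V + 6.6075·d_B = (-19.5621,-14.3774)
sweep = 180° − θ = 104.3975°

center=(-18.5790,-19.4078) T_A=(-23.2070,-21.6108) T_B=(-19.5621,-14.3774) sweep=104.3975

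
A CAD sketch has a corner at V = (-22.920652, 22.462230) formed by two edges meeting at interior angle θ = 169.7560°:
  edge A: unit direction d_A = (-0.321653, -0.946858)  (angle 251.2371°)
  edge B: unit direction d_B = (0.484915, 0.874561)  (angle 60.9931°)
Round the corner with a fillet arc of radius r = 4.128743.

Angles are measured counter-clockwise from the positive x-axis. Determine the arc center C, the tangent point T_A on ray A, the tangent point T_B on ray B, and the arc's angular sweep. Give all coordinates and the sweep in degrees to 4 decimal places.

center=(-19.1304,20.7838) T_A=(-23.0397,22.1118) T_B=(-22.7412,22.7859) sweep=10.2440

bisector direction at 336.1151° = (0.914361,-0.404901)
center distance |VC| = r/sin(θ/2) = 4.128743/sin(84.8780°) = 4.145296
C = V + |VC|·bis = (-19.1304,20.7838)
T_A = V + ((C−V)·d_A)·d_A = V + 0.3701·d_A = (-23.0397,22.1118)
T_B = V + ((C−V)·d_B)·d_B = V + 0.3701·d_B = (-22.7412,22.7859)
sweep = 180° − θ = 10.2440°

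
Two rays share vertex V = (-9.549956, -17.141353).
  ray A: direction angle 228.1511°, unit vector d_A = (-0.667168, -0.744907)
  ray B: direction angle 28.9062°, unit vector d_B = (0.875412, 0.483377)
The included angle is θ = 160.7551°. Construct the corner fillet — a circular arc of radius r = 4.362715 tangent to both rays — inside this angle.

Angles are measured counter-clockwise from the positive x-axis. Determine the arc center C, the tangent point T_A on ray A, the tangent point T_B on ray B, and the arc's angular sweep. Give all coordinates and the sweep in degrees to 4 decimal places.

center=(-6.7936,-20.6030) T_A=(-10.0434,-17.6923) T_B=(-8.9025,-16.7838) sweep=19.2449

bisector direction at 308.5287° = (0.622906,-0.782297)
center distance |VC| = r/sin(θ/2) = 4.362715/sin(80.3775°) = 4.424972
C = V + |VC|·bis = (-6.7936,-20.6030)
T_A = V + ((C−V)·d_A)·d_A = V + 0.7397·d_A = (-10.0434,-17.6923)
T_B = V + ((C−V)·d_B)·d_B = V + 0.7397·d_B = (-8.9025,-16.7838)
sweep = 180° − θ = 19.2449°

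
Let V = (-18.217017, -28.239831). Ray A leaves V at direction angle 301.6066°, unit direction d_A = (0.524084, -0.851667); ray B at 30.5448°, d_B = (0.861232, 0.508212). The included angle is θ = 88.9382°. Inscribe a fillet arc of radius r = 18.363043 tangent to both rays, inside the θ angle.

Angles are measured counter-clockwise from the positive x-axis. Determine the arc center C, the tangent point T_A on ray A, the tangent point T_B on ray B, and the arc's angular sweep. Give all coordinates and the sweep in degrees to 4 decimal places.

center=(7.2260,-34.5478) T_A=(-8.4132,-44.1716) T_B=(-2.1063,-18.7329) sweep=91.0618

bisector direction at 346.0757° = (0.970615,-0.240640)
center distance |VC| = r/sin(θ/2) = 18.363043/sin(44.4691°) = 26.213277
C = V + |VC|·bis = (7.2260,-34.5478)
T_A = V + ((C−V)·d_A)·d_A = V + 18.7065·d_A = (-8.4132,-44.1716)
T_B = V + ((C−V)·d_B)·d_B = V + 18.7065·d_B = (-2.1063,-18.7329)
sweep = 180° − θ = 91.0618°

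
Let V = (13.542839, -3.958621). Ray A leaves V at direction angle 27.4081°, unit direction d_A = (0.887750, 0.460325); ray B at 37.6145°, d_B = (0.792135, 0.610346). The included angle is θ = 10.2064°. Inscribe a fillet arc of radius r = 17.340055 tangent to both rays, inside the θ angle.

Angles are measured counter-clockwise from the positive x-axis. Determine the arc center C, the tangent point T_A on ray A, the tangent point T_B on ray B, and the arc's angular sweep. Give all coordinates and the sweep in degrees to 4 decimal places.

bisector direction at 32.5113° = (0.843285,0.537466)
center distance |VC| = r/sin(θ/2) = 17.340055/sin(5.1032°) = 194.941758
C = V + |VC|·bis = (177.9344,100.8159)
T_A = V + ((C−V)·d_A)·d_A = V + 194.1690·d_A = (185.9165,85.4223)
T_B = V + ((C−V)·d_B)·d_B = V + 194.1690·d_B = (167.3510,114.5516)
sweep = 180° − θ = 169.7936°

center=(177.9344,100.8159) T_A=(185.9165,85.4223) T_B=(167.3510,114.5516) sweep=169.7936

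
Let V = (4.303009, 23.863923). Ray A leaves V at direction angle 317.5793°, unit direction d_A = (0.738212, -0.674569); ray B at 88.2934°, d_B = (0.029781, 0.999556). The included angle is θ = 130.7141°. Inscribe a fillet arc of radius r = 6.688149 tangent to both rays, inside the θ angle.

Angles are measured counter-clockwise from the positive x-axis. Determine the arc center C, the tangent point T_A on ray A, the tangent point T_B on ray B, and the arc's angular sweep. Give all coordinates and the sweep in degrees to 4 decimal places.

bisector direction at 22.9363° = (0.920938,0.389708)
center distance |VC| = r/sin(θ/2) = 6.688149/sin(65.3571°) = 7.358316
C = V + |VC|·bis = (11.0796,26.7315)
T_A = V + ((C−V)·d_A)·d_A = V + 3.0681·d_A = (6.5679,21.7943)
T_B = V + ((C−V)·d_B)·d_B = V + 3.0681·d_B = (4.3944,26.9307)
sweep = 180° − θ = 49.2859°

center=(11.0796,26.7315) T_A=(6.5679,21.7943) T_B=(4.3944,26.9307) sweep=49.2859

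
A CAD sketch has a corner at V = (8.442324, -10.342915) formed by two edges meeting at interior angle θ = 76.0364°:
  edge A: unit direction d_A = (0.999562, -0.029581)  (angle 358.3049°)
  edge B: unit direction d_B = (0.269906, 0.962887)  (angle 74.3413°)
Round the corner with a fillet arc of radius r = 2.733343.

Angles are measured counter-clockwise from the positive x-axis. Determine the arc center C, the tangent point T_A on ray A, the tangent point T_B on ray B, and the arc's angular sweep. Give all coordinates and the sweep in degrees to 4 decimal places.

bisector direction at 36.3231° = (0.805690,0.592338)
center distance |VC| = r/sin(θ/2) = 2.733343/sin(38.0182°) = 4.437881
C = V + |VC|·bis = (12.0179,-7.7142)
T_A = V + ((C−V)·d_A)·d_A = V + 3.4962·d_A = (11.9370,-10.4463)
T_B = V + ((C−V)·d_B)·d_B = V + 3.4962·d_B = (9.3860,-6.9764)
sweep = 180° − θ = 103.9636°

center=(12.0179,-7.7142) T_A=(11.9370,-10.4463) T_B=(9.3860,-6.9764) sweep=103.9636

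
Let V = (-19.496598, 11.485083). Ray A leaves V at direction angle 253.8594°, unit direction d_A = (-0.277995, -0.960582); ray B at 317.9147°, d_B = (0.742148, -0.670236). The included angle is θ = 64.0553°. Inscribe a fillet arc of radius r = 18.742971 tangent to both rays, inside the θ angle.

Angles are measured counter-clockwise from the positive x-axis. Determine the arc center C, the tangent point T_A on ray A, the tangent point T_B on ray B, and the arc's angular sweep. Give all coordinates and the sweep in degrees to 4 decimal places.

center=(-9.8220,-22.5072) T_A=(-27.8261,-17.2967) T_B=(2.7403,-8.5971) sweep=115.9447

bisector direction at 285.8871° = (0.273742,-0.961803)
center distance |VC| = r/sin(θ/2) = 18.742971/sin(32.0277°) = 35.342194
C = V + |VC|·bis = (-9.8220,-22.5072)
T_A = V + ((C−V)·d_A)·d_A = V + 29.9628·d_A = (-27.8261,-17.2967)
T_B = V + ((C−V)·d_B)·d_B = V + 29.9628·d_B = (2.7403,-8.5971)
sweep = 180° − θ = 115.9447°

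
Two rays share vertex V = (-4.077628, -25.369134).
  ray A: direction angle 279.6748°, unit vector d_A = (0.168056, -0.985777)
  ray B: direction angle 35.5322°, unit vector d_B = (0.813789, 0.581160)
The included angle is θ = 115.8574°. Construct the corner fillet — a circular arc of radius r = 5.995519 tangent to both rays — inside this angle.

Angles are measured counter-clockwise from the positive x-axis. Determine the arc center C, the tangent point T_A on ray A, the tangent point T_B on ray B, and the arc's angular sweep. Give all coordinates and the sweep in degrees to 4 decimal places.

bisector direction at 337.6035° = (0.924569,-0.381014)
center distance |VC| = r/sin(θ/2) = 5.995519/sin(57.9287°) = 7.075294
C = V + |VC|·bis = (2.4640,-28.0649)
T_A = V + ((C−V)·d_A)·d_A = V + 3.7568·d_A = (-3.4463,-29.0725)
T_B = V + ((C−V)·d_B)·d_B = V + 3.7568·d_B = (-1.0204,-23.1858)
sweep = 180° − θ = 64.1426°

center=(2.4640,-28.0649) T_A=(-3.4463,-29.0725) T_B=(-1.0204,-23.1858) sweep=64.1426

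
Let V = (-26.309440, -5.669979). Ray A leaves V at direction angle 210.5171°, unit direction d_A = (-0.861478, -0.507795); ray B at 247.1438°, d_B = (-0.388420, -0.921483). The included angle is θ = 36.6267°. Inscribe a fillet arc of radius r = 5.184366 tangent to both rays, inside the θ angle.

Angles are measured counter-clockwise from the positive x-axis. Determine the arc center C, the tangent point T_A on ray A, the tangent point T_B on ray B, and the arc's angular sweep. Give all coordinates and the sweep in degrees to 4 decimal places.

bisector direction at 228.8304° = (-0.658289,-0.752765)
center distance |VC| = r/sin(θ/2) = 5.184366/sin(18.3133°) = 16.499492
C = V + |VC|·bis = (-37.1709,-18.0902)
T_A = V + ((C−V)·d_A)·d_A = V + 15.6638·d_A = (-39.8035,-13.6240)
T_B = V + ((C−V)·d_B)·d_B = V + 15.6638·d_B = (-32.3936,-20.1039)
sweep = 180° − θ = 143.3733°

center=(-37.1709,-18.0902) T_A=(-39.8035,-13.6240) T_B=(-32.3936,-20.1039) sweep=143.3733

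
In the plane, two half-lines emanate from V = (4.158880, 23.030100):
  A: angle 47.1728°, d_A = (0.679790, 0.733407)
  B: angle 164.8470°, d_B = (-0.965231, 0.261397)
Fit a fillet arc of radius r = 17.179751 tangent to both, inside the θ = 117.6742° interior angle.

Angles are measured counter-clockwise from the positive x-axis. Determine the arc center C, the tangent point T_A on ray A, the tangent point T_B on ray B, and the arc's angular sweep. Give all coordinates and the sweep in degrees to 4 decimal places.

bisector direction at 106.0099° = (-0.275803,0.961214)
center distance |VC| = r/sin(θ/2) = 17.179751/sin(58.8371°) = 20.076850
C = V + |VC|·bis = (-1.3784,42.3283)
T_A = V + ((C−V)·d_A)·d_A = V + 10.3892·d_A = (11.2214,30.6496)
T_B = V + ((C−V)·d_B)·d_B = V + 10.3892·d_B = (-5.8691,25.7458)
sweep = 180° − θ = 62.3258°

center=(-1.3784,42.3283) T_A=(11.2214,30.6496) T_B=(-5.8691,25.7458) sweep=62.3258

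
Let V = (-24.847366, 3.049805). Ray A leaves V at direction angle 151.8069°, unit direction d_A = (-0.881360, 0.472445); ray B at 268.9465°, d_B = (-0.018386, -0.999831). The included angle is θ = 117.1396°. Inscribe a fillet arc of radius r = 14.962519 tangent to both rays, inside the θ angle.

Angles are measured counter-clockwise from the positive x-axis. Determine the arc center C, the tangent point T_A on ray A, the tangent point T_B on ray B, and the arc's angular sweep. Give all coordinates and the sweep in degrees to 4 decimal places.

bisector direction at 210.3767° = (-0.862719,-0.505683)
center distance |VC| = r/sin(θ/2) = 14.962519/sin(58.5698°) = 17.535379
C = V + |VC|·bis = (-39.9755,-5.8175)
T_A = V + ((C−V)·d_A)·d_A = V + 9.1440·d_A = (-32.9065,7.3698)
T_B = V + ((C−V)·d_B)·d_B = V + 9.1440·d_B = (-25.0155,-6.0926)
sweep = 180° − θ = 62.8604°

center=(-39.9755,-5.8175) T_A=(-32.9065,7.3698) T_B=(-25.0155,-6.0926) sweep=62.8604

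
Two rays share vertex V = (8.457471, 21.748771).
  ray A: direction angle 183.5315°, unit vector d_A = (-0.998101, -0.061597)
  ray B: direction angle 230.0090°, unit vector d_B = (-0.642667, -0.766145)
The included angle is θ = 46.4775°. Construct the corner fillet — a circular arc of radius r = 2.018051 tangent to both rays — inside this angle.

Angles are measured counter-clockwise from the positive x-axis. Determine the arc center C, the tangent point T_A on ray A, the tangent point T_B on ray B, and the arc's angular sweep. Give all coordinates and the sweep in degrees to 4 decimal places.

center=(3.8910,19.4451) T_A=(3.7667,21.4593) T_B=(5.4371,18.1481) sweep=133.5225

bisector direction at 206.7702° = (-0.892820,-0.450414)
center distance |VC| = r/sin(θ/2) = 2.018051/sin(23.2387°) = 5.114643
C = V + |VC|·bis = (3.8910,19.4451)
T_A = V + ((C−V)·d_A)·d_A = V + 4.6997·d_A = (3.7667,21.4593)
T_B = V + ((C−V)·d_B)·d_B = V + 4.6997·d_B = (5.4371,18.1481)
sweep = 180° − θ = 133.5225°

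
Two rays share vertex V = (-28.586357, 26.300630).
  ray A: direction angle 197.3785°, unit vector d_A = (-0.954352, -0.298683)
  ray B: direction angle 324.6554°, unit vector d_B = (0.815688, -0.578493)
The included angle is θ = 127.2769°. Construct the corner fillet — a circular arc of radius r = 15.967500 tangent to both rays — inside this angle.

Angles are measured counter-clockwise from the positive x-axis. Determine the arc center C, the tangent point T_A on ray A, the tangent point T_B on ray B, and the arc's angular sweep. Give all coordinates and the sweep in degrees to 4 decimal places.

bisector direction at 261.0170° = (-0.156142,-0.987735)
center distance |VC| = r/sin(θ/2) = 15.967500/sin(63.6384°) = 17.820673
C = V + |VC|·bis = (-31.3689,8.6985)
T_A = V + ((C−V)·d_A)·d_A = V + 7.9130·d_A = (-36.1381,23.9372)
T_B = V + ((C−V)·d_B)·d_B = V + 7.9130·d_B = (-22.1318,21.7230)
sweep = 180° − θ = 52.7231°

center=(-31.3689,8.6985) T_A=(-36.1381,23.9372) T_B=(-22.1318,21.7230) sweep=52.7231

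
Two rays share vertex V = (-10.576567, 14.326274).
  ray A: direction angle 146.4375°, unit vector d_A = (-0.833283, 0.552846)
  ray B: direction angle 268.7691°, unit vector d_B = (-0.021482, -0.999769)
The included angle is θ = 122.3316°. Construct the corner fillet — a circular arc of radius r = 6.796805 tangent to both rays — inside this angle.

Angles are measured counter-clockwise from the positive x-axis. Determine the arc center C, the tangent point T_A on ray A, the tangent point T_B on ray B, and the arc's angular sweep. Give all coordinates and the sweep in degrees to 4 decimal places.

bisector direction at 207.6033° = (-0.886177,-0.463347)
center distance |VC| = r/sin(θ/2) = 6.796805/sin(61.1658°) = 7.758742
C = V + |VC|·bis = (-17.4522,10.7313)
T_A = V + ((C−V)·d_A)·d_A = V + 3.7419·d_A = (-13.6946,16.3949)
T_B = V + ((C−V)·d_B)·d_B = V + 3.7419·d_B = (-10.6569,10.5853)
sweep = 180° − θ = 57.6684°

center=(-17.4522,10.7313) T_A=(-13.6946,16.3949) T_B=(-10.6569,10.5853) sweep=57.6684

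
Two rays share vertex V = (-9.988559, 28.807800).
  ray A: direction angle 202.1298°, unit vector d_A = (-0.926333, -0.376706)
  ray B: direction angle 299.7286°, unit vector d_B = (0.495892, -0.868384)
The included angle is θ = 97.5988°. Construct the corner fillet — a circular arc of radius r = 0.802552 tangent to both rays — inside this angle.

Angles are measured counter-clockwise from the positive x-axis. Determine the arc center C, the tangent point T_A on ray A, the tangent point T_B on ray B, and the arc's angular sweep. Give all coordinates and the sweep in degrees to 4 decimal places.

center=(-10.3371,27.7997) T_A=(-10.6394,28.5431) T_B=(-9.6401,28.1977) sweep=82.4012

bisector direction at 250.9292° = (-0.326736,-0.945116)
center distance |VC| = r/sin(θ/2) = 0.802552/sin(48.7994°) = 1.066645
C = V + |VC|·bis = (-10.3371,27.7997)
T_A = V + ((C−V)·d_A)·d_A = V + 0.7026·d_A = (-10.6394,28.5431)
T_B = V + ((C−V)·d_B)·d_B = V + 0.7026·d_B = (-9.6401,28.1977)
sweep = 180° − θ = 82.4012°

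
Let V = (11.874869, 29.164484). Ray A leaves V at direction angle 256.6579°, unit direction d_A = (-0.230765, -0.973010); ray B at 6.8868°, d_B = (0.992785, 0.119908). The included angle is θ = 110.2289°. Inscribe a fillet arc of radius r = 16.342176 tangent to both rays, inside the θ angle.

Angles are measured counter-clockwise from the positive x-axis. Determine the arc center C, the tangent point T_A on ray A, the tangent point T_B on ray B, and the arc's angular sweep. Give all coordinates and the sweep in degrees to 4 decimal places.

bisector direction at 311.7724° = (0.666173,-0.745798)
center distance |VC| = r/sin(θ/2) = 16.342176/sin(55.1144°) = 19.922288
C = V + |VC|·bis = (25.1466,14.3065)
T_A = V + ((C−V)·d_A)·d_A = V + 11.3943·d_A = (9.2455,18.0777)
T_B = V + ((C−V)·d_B)·d_B = V + 11.3943·d_B = (23.1870,30.5308)
sweep = 180° − θ = 69.7711°

center=(25.1466,14.3065) T_A=(9.2455,18.0777) T_B=(23.1870,30.5308) sweep=69.7711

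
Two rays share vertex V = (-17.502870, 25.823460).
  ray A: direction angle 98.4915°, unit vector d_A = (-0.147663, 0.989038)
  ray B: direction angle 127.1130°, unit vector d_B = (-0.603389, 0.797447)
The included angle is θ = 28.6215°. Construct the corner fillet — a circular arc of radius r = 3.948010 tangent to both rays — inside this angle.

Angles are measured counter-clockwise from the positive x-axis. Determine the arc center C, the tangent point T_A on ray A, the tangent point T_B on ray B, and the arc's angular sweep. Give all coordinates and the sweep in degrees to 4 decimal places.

center=(-23.6929,40.5474) T_A=(-19.7882,41.1303) T_B=(-26.8412,38.1652) sweep=151.3785

bisector direction at 112.8023° = (-0.387552,0.921848)
center distance |VC| = r/sin(θ/2) = 3.948010/sin(14.3108°) = 15.972154
C = V + |VC|·bis = (-23.6929,40.5474)
T_A = V + ((C−V)·d_A)·d_A = V + 15.4765·d_A = (-19.7882,41.1303)
T_B = V + ((C−V)·d_B)·d_B = V + 15.4765·d_B = (-26.8412,38.1652)
sweep = 180° − θ = 151.3785°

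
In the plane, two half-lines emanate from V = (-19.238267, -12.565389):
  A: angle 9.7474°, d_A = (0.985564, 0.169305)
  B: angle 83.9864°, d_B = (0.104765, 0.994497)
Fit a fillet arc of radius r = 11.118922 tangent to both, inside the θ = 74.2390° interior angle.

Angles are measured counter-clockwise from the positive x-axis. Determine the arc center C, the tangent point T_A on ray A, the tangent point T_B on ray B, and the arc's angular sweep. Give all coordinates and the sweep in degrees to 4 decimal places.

bisector direction at 46.8669° = (0.683695,0.729767)
center distance |VC| = r/sin(θ/2) = 11.118922/sin(37.1195°) = 18.424692
C = V + |VC|·bis = (-6.6414,0.8804)
T_A = V + ((C−V)·d_A)·d_A = V + 14.6915·d_A = (-4.7589,-10.0781)
T_B = V + ((C−V)·d_B)·d_B = V + 14.6915·d_B = (-17.6991,2.0452)
sweep = 180° − θ = 105.7610°

center=(-6.6414,0.8804) T_A=(-4.7589,-10.0781) T_B=(-17.6991,2.0452) sweep=105.7610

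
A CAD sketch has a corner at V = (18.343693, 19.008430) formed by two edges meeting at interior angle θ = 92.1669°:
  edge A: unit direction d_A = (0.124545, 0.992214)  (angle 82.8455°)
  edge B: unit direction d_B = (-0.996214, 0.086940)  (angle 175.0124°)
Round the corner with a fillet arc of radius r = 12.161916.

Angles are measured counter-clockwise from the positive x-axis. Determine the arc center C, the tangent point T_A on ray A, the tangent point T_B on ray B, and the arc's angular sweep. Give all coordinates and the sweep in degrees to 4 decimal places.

center=(7.7350,32.1424) T_A=(19.8022,30.6277) T_B=(6.6776,20.0265) sweep=87.8331

bisector direction at 128.9289° = (-0.628356,0.777926)
center distance |VC| = r/sin(θ/2) = 12.161916/sin(46.0834°) = 16.883324
C = V + |VC|·bis = (7.7350,32.1424)
T_A = V + ((C−V)·d_A)·d_A = V + 11.7104·d_A = (19.8022,30.6277)
T_B = V + ((C−V)·d_B)·d_B = V + 11.7104·d_B = (6.6776,20.0265)
sweep = 180° − θ = 87.8331°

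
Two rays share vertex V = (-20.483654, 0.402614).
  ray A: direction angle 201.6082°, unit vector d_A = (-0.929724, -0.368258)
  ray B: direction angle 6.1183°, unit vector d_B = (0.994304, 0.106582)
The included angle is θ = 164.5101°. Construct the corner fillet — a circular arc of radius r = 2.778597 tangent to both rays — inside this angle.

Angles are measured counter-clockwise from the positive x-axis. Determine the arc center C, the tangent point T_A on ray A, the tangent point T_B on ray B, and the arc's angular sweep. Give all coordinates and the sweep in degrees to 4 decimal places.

center=(-19.8118,-2.3199) T_A=(-20.8350,0.2634) T_B=(-20.1079,0.4429) sweep=15.4899

bisector direction at 283.8633° = (0.239605,-0.970870)
center distance |VC| = r/sin(θ/2) = 2.778597/sin(82.2550°) = 2.804177
C = V + |VC|·bis = (-19.8118,-2.3199)
T_A = V + ((C−V)·d_A)·d_A = V + 0.3779·d_A = (-20.8350,0.2634)
T_B = V + ((C−V)·d_B)·d_B = V + 0.3779·d_B = (-20.1079,0.4429)
sweep = 180° − θ = 15.4899°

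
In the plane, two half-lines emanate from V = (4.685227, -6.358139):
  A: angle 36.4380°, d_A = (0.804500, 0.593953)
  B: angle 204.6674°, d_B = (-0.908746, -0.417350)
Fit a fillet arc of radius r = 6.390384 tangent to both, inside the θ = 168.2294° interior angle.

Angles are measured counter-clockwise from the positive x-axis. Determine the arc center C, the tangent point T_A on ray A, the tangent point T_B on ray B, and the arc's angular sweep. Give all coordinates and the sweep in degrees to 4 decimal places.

bisector direction at 120.5527° = (-0.508331,0.861162)
center distance |VC| = r/sin(θ/2) = 6.390384/sin(84.1147°) = 6.424245
C = V + |VC|·bis = (1.4196,-0.8258)
T_A = V + ((C−V)·d_A)·d_A = V + 0.6587·d_A = (5.2152,-5.9669)
T_B = V + ((C−V)·d_B)·d_B = V + 0.6587·d_B = (4.0866,-6.6331)
sweep = 180° − θ = 11.7706°

center=(1.4196,-0.8258) T_A=(5.2152,-5.9669) T_B=(4.0866,-6.6331) sweep=11.7706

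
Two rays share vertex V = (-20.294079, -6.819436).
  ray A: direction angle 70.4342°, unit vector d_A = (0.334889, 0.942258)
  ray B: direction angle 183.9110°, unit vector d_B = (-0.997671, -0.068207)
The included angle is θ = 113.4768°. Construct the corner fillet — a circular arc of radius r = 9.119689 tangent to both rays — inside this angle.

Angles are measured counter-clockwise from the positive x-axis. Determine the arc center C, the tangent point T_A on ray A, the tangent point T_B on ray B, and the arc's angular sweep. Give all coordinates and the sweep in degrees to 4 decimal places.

center=(-26.8839,1.8710) T_A=(-18.2908,-1.1831) T_B=(-26.2619,-7.2274) sweep=66.5232

bisector direction at 127.1726° = (-0.604218,0.796819)
center distance |VC| = r/sin(θ/2) = 9.119689/sin(56.7384°) = 10.906434
C = V + |VC|·bis = (-26.8839,1.8710)
T_A = V + ((C−V)·d_A)·d_A = V + 5.9818·d_A = (-18.2908,-1.1831)
T_B = V + ((C−V)·d_B)·d_B = V + 5.9818·d_B = (-26.2619,-7.2274)
sweep = 180° − θ = 66.5232°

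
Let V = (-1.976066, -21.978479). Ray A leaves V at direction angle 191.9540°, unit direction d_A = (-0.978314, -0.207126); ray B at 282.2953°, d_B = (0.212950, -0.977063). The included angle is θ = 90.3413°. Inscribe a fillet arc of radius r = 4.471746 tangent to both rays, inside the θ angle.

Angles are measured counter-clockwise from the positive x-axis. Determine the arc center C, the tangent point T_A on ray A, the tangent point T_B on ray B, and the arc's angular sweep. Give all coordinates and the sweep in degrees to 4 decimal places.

bisector direction at 237.1247° = (-0.542813,-0.839853)
center distance |VC| = r/sin(θ/2) = 4.471746/sin(45.1707°) = 6.305252
C = V + |VC|·bis = (-5.3986,-27.2740)
T_A = V + ((C−V)·d_A)·d_A = V + 4.4452·d_A = (-6.3249,-22.8992)
T_B = V + ((C−V)·d_B)·d_B = V + 4.4452·d_B = (-1.0295,-26.3217)
sweep = 180° − θ = 89.6587°

center=(-5.3986,-27.2740) T_A=(-6.3249,-22.8992) T_B=(-1.0295,-26.3217) sweep=89.6587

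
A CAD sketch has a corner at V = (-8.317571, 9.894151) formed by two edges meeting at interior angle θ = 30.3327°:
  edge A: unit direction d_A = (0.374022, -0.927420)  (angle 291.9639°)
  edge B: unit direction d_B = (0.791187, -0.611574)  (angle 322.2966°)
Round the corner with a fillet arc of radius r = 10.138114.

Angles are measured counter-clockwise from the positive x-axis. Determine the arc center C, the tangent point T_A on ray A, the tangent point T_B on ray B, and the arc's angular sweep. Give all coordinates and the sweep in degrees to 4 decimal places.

bisector direction at 307.1302° = (0.603629,-0.797265)
center distance |VC| = r/sin(θ/2) = 10.138114/sin(15.1663°) = 38.750944
C = V + |VC|·bis = (15.0736,-21.0006)
T_A = V + ((C−V)·d_A)·d_A = V + 37.4013·d_A = (5.6713,-24.7925)
T_B = V + ((C−V)·d_B)·d_B = V + 37.4013·d_B = (21.2738,-12.9795)
sweep = 180° − θ = 149.6673°

center=(15.0736,-21.0006) T_A=(5.6713,-24.7925) T_B=(21.2738,-12.9795) sweep=149.6673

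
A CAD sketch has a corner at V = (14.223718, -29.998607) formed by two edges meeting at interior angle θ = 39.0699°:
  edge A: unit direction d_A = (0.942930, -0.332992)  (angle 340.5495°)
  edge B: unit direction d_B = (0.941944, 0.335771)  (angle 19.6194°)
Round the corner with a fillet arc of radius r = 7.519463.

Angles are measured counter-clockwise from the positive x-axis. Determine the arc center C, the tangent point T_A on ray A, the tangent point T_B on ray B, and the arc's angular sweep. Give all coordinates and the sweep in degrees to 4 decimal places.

center=(36.7113,-29.9655) T_A=(34.2074,-37.0558) T_B=(34.1865,-22.8826) sweep=140.9301

bisector direction at 0.0845° = (0.999999,0.001474)
center distance |VC| = r/sin(θ/2) = 7.519463/sin(19.5349°) = 22.487656
C = V + |VC|·bis = (36.7113,-29.9655)
T_A = V + ((C−V)·d_A)·d_A = V + 21.1932·d_A = (34.2074,-37.0558)
T_B = V + ((C−V)·d_B)·d_B = V + 21.1932·d_B = (34.1865,-22.8826)
sweep = 180° − θ = 140.9301°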